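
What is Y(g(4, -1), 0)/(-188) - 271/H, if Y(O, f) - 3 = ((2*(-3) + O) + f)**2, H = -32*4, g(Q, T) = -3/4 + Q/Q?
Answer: 11583/6016 ≈ 1.9254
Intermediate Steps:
g(Q, T) = 1/4 (g(Q, T) = -3*1/4 + 1 = -3/4 + 1 = 1/4)
H = -128
Y(O, f) = 3 + (-6 + O + f)**2 (Y(O, f) = 3 + ((2*(-3) + O) + f)**2 = 3 + ((-6 + O) + f)**2 = 3 + (-6 + O + f)**2)
Y(g(4, -1), 0)/(-188) - 271/H = (3 + (-6 + 1/4 + 0)**2)/(-188) - 271/(-128) = (3 + (-23/4)**2)*(-1/188) - 271*(-1/128) = (3 + 529/16)*(-1/188) + 271/128 = (577/16)*(-1/188) + 271/128 = -577/3008 + 271/128 = 11583/6016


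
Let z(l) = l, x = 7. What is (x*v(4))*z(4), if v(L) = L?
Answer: 112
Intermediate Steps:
(x*v(4))*z(4) = (7*4)*4 = 28*4 = 112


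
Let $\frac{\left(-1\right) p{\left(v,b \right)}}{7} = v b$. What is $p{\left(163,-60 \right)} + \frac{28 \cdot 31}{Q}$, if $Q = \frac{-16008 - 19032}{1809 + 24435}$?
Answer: $\frac{49501221}{730} \approx 67810.0$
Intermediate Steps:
$Q = - \frac{2920}{2187}$ ($Q = - \frac{35040}{26244} = \left(-35040\right) \frac{1}{26244} = - \frac{2920}{2187} \approx -1.3352$)
$p{\left(v,b \right)} = - 7 b v$ ($p{\left(v,b \right)} = - 7 v b = - 7 b v$)
$p{\left(163,-60 \right)} + \frac{28 \cdot 31}{Q} = \left(-7\right) \left(-60\right) 163 + \frac{28 \cdot 31}{- \frac{2920}{2187}} = 68460 + 868 \left(- \frac{2187}{2920}\right) = 68460 - \frac{474579}{730} = \frac{49501221}{730}$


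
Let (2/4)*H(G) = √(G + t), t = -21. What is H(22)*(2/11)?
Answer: 4/11 ≈ 0.36364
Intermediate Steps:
H(G) = 2*√(-21 + G) (H(G) = 2*√(G - 21) = 2*√(-21 + G))
H(22)*(2/11) = (2*√(-21 + 22))*(2/11) = (2*√1)*(2*(1/11)) = (2*1)*(2/11) = 2*(2/11) = 4/11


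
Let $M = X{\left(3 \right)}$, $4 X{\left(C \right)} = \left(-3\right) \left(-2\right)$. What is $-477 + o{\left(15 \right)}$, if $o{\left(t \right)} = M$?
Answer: $- \frac{951}{2} \approx -475.5$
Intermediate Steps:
$X{\left(C \right)} = \frac{3}{2}$ ($X{\left(C \right)} = \frac{\left(-3\right) \left(-2\right)}{4} = \frac{1}{4} \cdot 6 = \frac{3}{2}$)
$M = \frac{3}{2} \approx 1.5$
$o{\left(t \right)} = \frac{3}{2}$
$-477 + o{\left(15 \right)} = -477 + \frac{3}{2} = - \frac{951}{2}$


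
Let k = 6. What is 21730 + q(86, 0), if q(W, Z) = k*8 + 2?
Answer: 21780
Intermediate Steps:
q(W, Z) = 50 (q(W, Z) = 6*8 + 2 = 48 + 2 = 50)
21730 + q(86, 0) = 21730 + 50 = 21780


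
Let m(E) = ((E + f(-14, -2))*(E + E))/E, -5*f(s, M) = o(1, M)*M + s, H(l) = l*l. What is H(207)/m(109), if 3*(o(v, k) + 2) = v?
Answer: 642735/3334 ≈ 192.78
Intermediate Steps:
H(l) = l²
o(v, k) = -2 + v/3
f(s, M) = -s/5 + M/3 (f(s, M) = -((-2 + (⅓)*1)*M + s)/5 = -((-2 + ⅓)*M + s)/5 = -(-5*M/3 + s)/5 = -(s - 5*M/3)/5 = -s/5 + M/3)
m(E) = 64/15 + 2*E (m(E) = ((E + (-⅕*(-14) + (⅓)*(-2)))*(E + E))/E = ((E + (14/5 - ⅔))*(2*E))/E = ((E + 32/15)*(2*E))/E = ((32/15 + E)*(2*E))/E = (2*E*(32/15 + E))/E = 64/15 + 2*E)
H(207)/m(109) = 207²/(64/15 + 2*109) = 42849/(64/15 + 218) = 42849/(3334/15) = 42849*(15/3334) = 642735/3334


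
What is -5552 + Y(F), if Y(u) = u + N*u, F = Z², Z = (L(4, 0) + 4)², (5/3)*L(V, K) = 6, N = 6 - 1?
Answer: 9040816/625 ≈ 14465.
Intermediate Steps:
N = 5
L(V, K) = 18/5 (L(V, K) = (⅗)*6 = 18/5)
Z = 1444/25 (Z = (18/5 + 4)² = (38/5)² = 1444/25 ≈ 57.760)
F = 2085136/625 (F = (1444/25)² = 2085136/625 ≈ 3336.2)
Y(u) = 6*u (Y(u) = u + 5*u = 6*u)
-5552 + Y(F) = -5552 + 6*(2085136/625) = -5552 + 12510816/625 = 9040816/625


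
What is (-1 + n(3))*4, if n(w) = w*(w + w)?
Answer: 68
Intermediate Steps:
n(w) = 2*w**2 (n(w) = w*(2*w) = 2*w**2)
(-1 + n(3))*4 = (-1 + 2*3**2)*4 = (-1 + 2*9)*4 = (-1 + 18)*4 = 17*4 = 68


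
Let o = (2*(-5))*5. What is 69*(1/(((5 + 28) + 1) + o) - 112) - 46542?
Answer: -868389/16 ≈ -54274.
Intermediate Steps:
o = -50 (o = -10*5 = -50)
69*(1/(((5 + 28) + 1) + o) - 112) - 46542 = 69*(1/(((5 + 28) + 1) - 50) - 112) - 46542 = 69*(1/((33 + 1) - 50) - 112) - 46542 = 69*(1/(34 - 50) - 112) - 46542 = 69*(1/(-16) - 112) - 46542 = 69*(-1/16 - 112) - 46542 = 69*(-1793/16) - 46542 = -123717/16 - 46542 = -868389/16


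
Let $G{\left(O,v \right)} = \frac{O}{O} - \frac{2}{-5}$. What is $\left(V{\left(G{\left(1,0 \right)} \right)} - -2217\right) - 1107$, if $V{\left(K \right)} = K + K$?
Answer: $\frac{5564}{5} \approx 1112.8$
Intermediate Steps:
$G{\left(O,v \right)} = \frac{7}{5}$ ($G{\left(O,v \right)} = 1 - - \frac{2}{5} = 1 + \frac{2}{5} = \frac{7}{5}$)
$V{\left(K \right)} = 2 K$
$\left(V{\left(G{\left(1,0 \right)} \right)} - -2217\right) - 1107 = \left(2 \cdot \frac{7}{5} - -2217\right) - 1107 = \left(\frac{14}{5} + 2217\right) - 1107 = \frac{11099}{5} - 1107 = \frac{5564}{5}$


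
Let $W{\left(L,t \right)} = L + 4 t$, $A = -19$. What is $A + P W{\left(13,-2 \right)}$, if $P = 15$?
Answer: $56$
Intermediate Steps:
$A + P W{\left(13,-2 \right)} = -19 + 15 \left(13 + 4 \left(-2\right)\right) = -19 + 15 \left(13 - 8\right) = -19 + 15 \cdot 5 = -19 + 75 = 56$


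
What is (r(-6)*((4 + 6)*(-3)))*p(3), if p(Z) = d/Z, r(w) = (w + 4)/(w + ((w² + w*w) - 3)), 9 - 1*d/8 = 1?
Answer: 1280/63 ≈ 20.317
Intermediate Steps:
d = 64 (d = 72 - 8*1 = 72 - 8 = 64)
r(w) = (4 + w)/(-3 + w + 2*w²) (r(w) = (4 + w)/(w + ((w² + w²) - 3)) = (4 + w)/(w + (2*w² - 3)) = (4 + w)/(w + (-3 + 2*w²)) = (4 + w)/(-3 + w + 2*w²))
p(Z) = 64/Z
(r(-6)*((4 + 6)*(-3)))*p(3) = (((4 - 6)/(-3 - 6 + 2*(-6)²))*((4 + 6)*(-3)))*(64/3) = ((-2/(-3 - 6 + 2*36))*(10*(-3)))*(64*(⅓)) = ((-2/(-3 - 6 + 72))*(-30))*(64/3) = ((-2/63)*(-30))*(64/3) = (((1/63)*(-2))*(-30))*(64/3) = -2/63*(-30)*(64/3) = (20/21)*(64/3) = 1280/63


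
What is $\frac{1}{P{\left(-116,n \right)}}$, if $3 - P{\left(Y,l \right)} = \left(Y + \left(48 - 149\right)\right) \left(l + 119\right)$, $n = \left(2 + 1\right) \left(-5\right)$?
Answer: $\frac{1}{22571} \approx 4.4305 \cdot 10^{-5}$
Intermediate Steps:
$n = -15$ ($n = 3 \left(-5\right) = -15$)
$P{\left(Y,l \right)} = 3 - \left(-101 + Y\right) \left(119 + l\right)$ ($P{\left(Y,l \right)} = 3 - \left(Y + \left(48 - 149\right)\right) \left(l + 119\right) = 3 - \left(Y + \left(48 - 149\right)\right) \left(119 + l\right) = 3 - \left(Y - 101\right) \left(119 + l\right) = 3 - \left(-101 + Y\right) \left(119 + l\right)$)
$\frac{1}{P{\left(-116,n \right)}} = \frac{1}{12022 - -13804 + 101 \left(-15\right) - \left(-116\right) \left(-15\right)} = \frac{1}{12022 + 13804 - 1515 - 1740} = \frac{1}{22571}$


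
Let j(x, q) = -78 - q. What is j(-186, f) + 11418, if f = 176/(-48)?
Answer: 34031/3 ≈ 11344.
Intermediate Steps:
f = -11/3 (f = 176*(-1/48) = -11/3 ≈ -3.6667)
j(-186, f) + 11418 = (-78 - 1*(-11/3)) + 11418 = (-78 + 11/3) + 11418 = -223/3 + 11418 = 34031/3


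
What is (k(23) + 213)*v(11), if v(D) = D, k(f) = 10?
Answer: 2453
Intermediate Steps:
(k(23) + 213)*v(11) = (10 + 213)*11 = 223*11 = 2453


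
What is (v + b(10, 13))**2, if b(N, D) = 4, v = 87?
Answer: 8281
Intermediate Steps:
(v + b(10, 13))**2 = (87 + 4)**2 = 91**2 = 8281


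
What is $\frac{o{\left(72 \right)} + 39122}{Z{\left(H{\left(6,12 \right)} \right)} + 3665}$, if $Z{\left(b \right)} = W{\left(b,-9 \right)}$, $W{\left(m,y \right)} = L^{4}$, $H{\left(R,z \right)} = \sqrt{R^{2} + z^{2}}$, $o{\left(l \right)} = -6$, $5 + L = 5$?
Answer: $\frac{39116}{3665} \approx 10.673$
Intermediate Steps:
$L = 0$ ($L = -5 + 5 = 0$)
$W{\left(m,y \right)} = 0$ ($W{\left(m,y \right)} = 0^{4} = 0$)
$Z{\left(b \right)} = 0$
$\frac{o{\left(72 \right)} + 39122}{Z{\left(H{\left(6,12 \right)} \right)} + 3665} = \frac{-6 + 39122}{0 + 3665} = \frac{39116}{3665}$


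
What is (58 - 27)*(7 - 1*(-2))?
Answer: 279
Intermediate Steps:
(58 - 27)*(7 - 1*(-2)) = 31*(7 + 2) = 31*9 = 279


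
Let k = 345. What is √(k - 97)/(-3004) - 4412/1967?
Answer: -4412/1967 - √62/1502 ≈ -2.2483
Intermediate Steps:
√(k - 97)/(-3004) - 4412/1967 = √(345 - 97)/(-3004) - 4412/1967 = √248*(-1/3004) - 4412*1/1967 = (2*√62)*(-1/3004) - 4412/1967 = -√62/1502 - 4412/1967 = -4412/1967 - √62/1502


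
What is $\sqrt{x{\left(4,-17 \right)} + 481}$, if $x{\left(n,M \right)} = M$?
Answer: $4 \sqrt{29} \approx 21.541$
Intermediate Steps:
$\sqrt{x{\left(4,-17 \right)} + 481} = \sqrt{-17 + 481} = \sqrt{464} = 4 \sqrt{29}$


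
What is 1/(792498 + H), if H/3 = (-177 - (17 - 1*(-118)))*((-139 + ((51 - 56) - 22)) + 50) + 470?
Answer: 1/902484 ≈ 1.1081e-6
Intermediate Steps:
H = 109986 (H = 3*((-177 - (17 - 1*(-118)))*((-139 + ((51 - 56) - 22)) + 50) + 470) = 3*((-177 - (17 + 118))*((-139 + (-5 - 22)) + 50) + 470) = 3*((-177 - 1*135)*((-139 - 27) + 50) + 470) = 3*((-177 - 135)*(-166 + 50) + 470) = 3*(-312*(-116) + 470) = 3*(36192 + 470) = 3*36662 = 109986)
1/(792498 + H) = 1/(792498 + 109986) = 1/902484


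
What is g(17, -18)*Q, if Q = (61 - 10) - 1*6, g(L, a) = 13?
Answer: 585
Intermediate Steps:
Q = 45 (Q = 51 - 6 = 45)
g(17, -18)*Q = 13*45 = 585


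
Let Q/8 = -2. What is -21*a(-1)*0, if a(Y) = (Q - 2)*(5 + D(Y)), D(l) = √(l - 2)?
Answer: 0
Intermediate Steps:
Q = -16 (Q = 8*(-2) = -16)
D(l) = √(-2 + l)
a(Y) = -90 - 18*√(-2 + Y) (a(Y) = (-16 - 2)*(5 + √(-2 + Y)) = -18*(5 + √(-2 + Y)) = -90 - 18*√(-2 + Y))
-21*a(-1)*0 = -21*(-90 - 18*√(-2 - 1))*0 = -21*(-90 - 18*I*√3)*0 = (1890 + 378*I*√3)*0 = 0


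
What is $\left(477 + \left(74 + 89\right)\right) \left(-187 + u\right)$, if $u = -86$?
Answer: $-174720$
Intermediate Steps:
$\left(477 + \left(74 + 89\right)\right) \left(-187 + u\right) = \left(477 + \left(74 + 89\right)\right) \left(-187 - 86\right) = \left(477 + 163\right) \left(-273\right) = 640 \left(-273\right) = -174720$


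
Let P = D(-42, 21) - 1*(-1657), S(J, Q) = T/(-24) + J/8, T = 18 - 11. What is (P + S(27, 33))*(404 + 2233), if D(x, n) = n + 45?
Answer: 18206727/4 ≈ 4.5517e+6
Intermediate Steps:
T = 7
D(x, n) = 45 + n
S(J, Q) = -7/24 + J/8 (S(J, Q) = 7/(-24) + J/8 = 7*(-1/24) + J*(⅛) = -7/24 + J/8)
P = 1723 (P = (45 + 21) - 1*(-1657) = 66 + 1657 = 1723)
(P + S(27, 33))*(404 + 2233) = (1723 + (-7/24 + (⅛)*27))*(404 + 2233) = (1723 + (-7/24 + 27/8))*2637 = (1723 + 37/12)*2637 = (20713/12)*2637 = 18206727/4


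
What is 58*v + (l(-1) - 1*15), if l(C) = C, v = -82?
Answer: -4772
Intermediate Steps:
58*v + (l(-1) - 1*15) = 58*(-82) + (-1 - 1*15) = -4756 + (-1 - 15) = -4756 - 16 = -4772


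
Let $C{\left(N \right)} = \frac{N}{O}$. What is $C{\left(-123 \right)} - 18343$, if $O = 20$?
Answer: $- \frac{366983}{20} \approx -18349.0$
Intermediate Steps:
$C{\left(N \right)} = \frac{N}{20}$
$C{\left(-123 \right)} - 18343 = \frac{1}{20} \left(-123\right) - 18343 = - \frac{123}{20} - 18343 = - \frac{366983}{20}$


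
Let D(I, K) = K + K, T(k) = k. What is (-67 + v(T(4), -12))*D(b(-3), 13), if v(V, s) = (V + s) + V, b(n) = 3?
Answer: -1846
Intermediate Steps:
D(I, K) = 2*K
v(V, s) = s + 2*V
(-67 + v(T(4), -12))*D(b(-3), 13) = (-67 + (-12 + 2*4))*(2*13) = (-67 + (-12 + 8))*26 = (-67 - 4)*26 = -71*26 = -1846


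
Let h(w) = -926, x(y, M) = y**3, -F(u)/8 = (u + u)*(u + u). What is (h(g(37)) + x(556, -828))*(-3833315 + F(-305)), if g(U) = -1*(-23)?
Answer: -1170513644949350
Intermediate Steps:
F(u) = -32*u**2 (F(u) = -8*(u + u)*(u + u) = -8*2*u*2*u = -32*u**2)
g(U) = 23
(h(g(37)) + x(556, -828))*(-3833315 + F(-305)) = (-926 + 556**3)*(-3833315 - 32*(-305)**2) = (-926 + 171879616)*(-3833315 - 32*93025) = 171878690*(-3833315 - 2976800) = 171878690*(-6810115) = -1170513644949350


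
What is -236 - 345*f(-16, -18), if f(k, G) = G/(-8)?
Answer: -4049/4 ≈ -1012.3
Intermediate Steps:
f(k, G) = -G/8 (f(k, G) = G*(-⅛) = -G/8)
-236 - 345*f(-16, -18) = -236 - (-345)*(-18)/8 = -236 - 345*9/4 = -236 - 3105/4 = -4049/4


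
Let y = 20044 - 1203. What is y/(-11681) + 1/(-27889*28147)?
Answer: -14790028311084/9169487849123 ≈ -1.6130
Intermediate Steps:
y = 18841
y/(-11681) + 1/(-27889*28147) = 18841/(-11681) + 1/(-27889*28147) = 18841*(-1/11681) - 1/27889*1/28147 = -18841/11681 - 1/784991683 = -14790028311084/9169487849123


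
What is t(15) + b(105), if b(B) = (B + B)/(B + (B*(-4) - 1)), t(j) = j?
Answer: 2265/158 ≈ 14.335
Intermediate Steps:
b(B) = 2*B/(-1 - 3*B) (b(B) = (2*B)/(B + (-4*B - 1)) = (2*B)/(B + (-1 - 4*B)) = (2*B)/(-1 - 3*B) = 2*B/(-1 - 3*B))
t(15) + b(105) = 15 - 2*105/(1 + 3*105) = 15 - 2*105/(1 + 315) = 15 - 2*105/316 = 15 - 2*105*1/316 = 15 - 105/158 = 2265/158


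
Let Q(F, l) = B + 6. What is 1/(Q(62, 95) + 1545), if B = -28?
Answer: 1/1523 ≈ 0.00065660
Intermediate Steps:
Q(F, l) = -22 (Q(F, l) = -28 + 6 = -22)
1/(Q(62, 95) + 1545) = 1/(-22 + 1545) = 1/1523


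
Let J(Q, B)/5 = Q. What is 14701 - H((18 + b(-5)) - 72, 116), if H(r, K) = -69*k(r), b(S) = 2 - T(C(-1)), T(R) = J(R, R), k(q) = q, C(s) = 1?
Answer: 10768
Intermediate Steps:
J(Q, B) = 5*Q
T(R) = 5*R
b(S) = -3 (b(S) = 2 - 5 = -3)
H(r, K) = -69*r
14701 - H((18 + b(-5)) - 72, 116) = 14701 - (-69)*((18 - 3) - 72) = 14701 - (-69)*(15 - 72) = 14701 - (-69)*(-57) = 14701 - 1*3933 = 14701 - 3933 = 10768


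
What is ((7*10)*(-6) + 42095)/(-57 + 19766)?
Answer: 41675/19709 ≈ 2.1145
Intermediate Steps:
((7*10)*(-6) + 42095)/(-57 + 19766) = (70*(-6) + 42095)/19709 = (-420 + 42095)*(1/19709) = 41675*(1/19709) = 41675/19709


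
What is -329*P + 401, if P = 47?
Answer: -15062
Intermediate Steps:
-329*P + 401 = -329*47 + 401 = -15463 + 401 = -15062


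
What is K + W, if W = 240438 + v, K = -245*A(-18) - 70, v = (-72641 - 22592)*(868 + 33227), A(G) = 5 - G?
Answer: -3246734402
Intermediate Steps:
v = -3246969135 (v = -95233*34095 = -3246969135)
K = -5705 (K = -245*(5 - 1*(-18)) - 70 = -245*(5 + 18) - 70 = -245*23 - 70 = -5635 - 70 = -5705)
W = -3246728697 (W = 240438 - 3246969135 = -3246728697)
K + W = -5705 - 3246728697 = -3246734402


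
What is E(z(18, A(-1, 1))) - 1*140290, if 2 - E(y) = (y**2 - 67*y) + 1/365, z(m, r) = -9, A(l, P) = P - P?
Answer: -51454781/365 ≈ -1.4097e+5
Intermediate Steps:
A(l, P) = 0
E(y) = 729/365 - y**2 + 67*y (E(y) = 2 - ((y**2 - 67*y) + 1/365) = 2 - (1/365 + y**2 - 67*y) = 2 + (-1/365 - y**2 + 67*y) = 729/365 - y**2 + 67*y)
E(z(18, A(-1, 1))) - 1*140290 = (729/365 - 1*(-9)**2 + 67*(-9)) - 1*140290 = (729/365 - 1*81 - 603) - 140290 = (729/365 - 81 - 603) - 140290 = -248931/365 - 140290 = -51454781/365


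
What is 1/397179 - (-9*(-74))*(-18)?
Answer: 4761381853/397179 ≈ 11988.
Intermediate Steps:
1/397179 - (-9*(-74))*(-18) = 1/397179 - 666*(-18) = 1/397179 - 1*(-11988) = 1/397179 + 11988 = 4761381853/397179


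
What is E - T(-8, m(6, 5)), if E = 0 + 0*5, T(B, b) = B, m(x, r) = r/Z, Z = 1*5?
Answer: 8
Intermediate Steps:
Z = 5
m(x, r) = r/5
E = 0 (E = 0 + 0 = 0)
E - T(-8, m(6, 5)) = 0 - 1*(-8) = 0 + 8 = 8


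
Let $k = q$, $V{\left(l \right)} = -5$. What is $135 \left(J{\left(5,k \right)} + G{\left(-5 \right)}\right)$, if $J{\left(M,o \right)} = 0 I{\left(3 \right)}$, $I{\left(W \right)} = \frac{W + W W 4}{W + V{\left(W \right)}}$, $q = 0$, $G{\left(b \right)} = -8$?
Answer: $-1080$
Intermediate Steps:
$k = 0$
$I{\left(W \right)} = \frac{W + 4 W^{2}}{-5 + W}$ ($I{\left(W \right)} = \frac{W + W W 4}{W - 5} = \frac{W + W^{2} \cdot 4}{-5 + W} = \frac{W + 4 W^{2}}{-5 + W}$)
$J{\left(M,o \right)} = 0$ ($J{\left(M,o \right)} = 0 \frac{3 \left(1 + 4 \cdot 3\right)}{-5 + 3} = 0 \frac{3 \left(1 + 12\right)}{-2} = 0 \cdot 3 \left(- \frac{1}{2}\right) 13 = 0 \left(- \frac{39}{2}\right) = 0$)
$135 \left(J{\left(5,k \right)} + G{\left(-5 \right)}\right) = 135 \left(0 - 8\right) = 135 \left(-8\right) = -1080$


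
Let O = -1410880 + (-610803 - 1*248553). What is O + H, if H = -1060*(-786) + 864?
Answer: -1436212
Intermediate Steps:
O = -2270236 (O = -1410880 + (-610803 - 248553) = -1410880 - 859356 = -2270236)
H = 834024 (H = 833160 + 864 = 834024)
O + H = -2270236 + 834024 = -1436212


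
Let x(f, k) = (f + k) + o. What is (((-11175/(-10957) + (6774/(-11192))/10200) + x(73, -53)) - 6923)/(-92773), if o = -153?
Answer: 1470767692779253/19340597422290400 ≈ 0.076046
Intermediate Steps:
x(f, k) = -153 + f + k (x(f, k) = (f + k) - 153 = -153 + f + k)
(((-11175/(-10957) + (6774/(-11192))/10200) + x(73, -53)) - 6923)/(-92773) = (((-11175/(-10957) + (6774/(-11192))/10200) + (-153 + 73 - 53)) - 6923)/(-92773) = (((-11175*(-1/10957) + (6774*(-1/11192))*(1/10200)) - 133) - 6923)*(-1/92773) = (((11175/10957 - 3387/5596*1/10200) - 133) - 6923)*(-1/92773) = (((11175/10957 - 1129/19026400) - 133) - 6923)*(-1/92773) = ((212607649547/208472264800 - 133) - 6923)*(-1/92773) = (-27514203568853/208472264800 - 6923)*(-1/92773) = -1470767692779253/208472264800*(-1/92773) = 1470767692779253/19340597422290400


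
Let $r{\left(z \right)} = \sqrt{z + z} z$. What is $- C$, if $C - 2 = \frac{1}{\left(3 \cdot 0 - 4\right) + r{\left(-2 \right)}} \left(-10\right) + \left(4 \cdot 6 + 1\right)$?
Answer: $- \frac{113}{4} + \frac{5 i}{4} \approx -28.25 + 1.25 i$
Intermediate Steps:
$r{\left(z \right)} = \sqrt{2} z^{\frac{3}{2}}$ ($r{\left(z \right)} = \sqrt{2 z} z = \sqrt{2} \sqrt{z} z = \sqrt{2} z^{\frac{3}{2}}$)
$C = 27 - \frac{5 \left(-4 + 4 i\right)}{16}$ ($C = 2 + \left(\frac{1}{\left(3 \cdot 0 - 4\right) + \sqrt{2} \left(-2\right)^{\frac{3}{2}}} \left(-10\right) + \left(4 \cdot 6 + 1\right)\right) = 2 + \left(\frac{1}{\left(0 - 4\right) + \sqrt{2} \left(- 2 i \sqrt{2}\right)} \left(-10\right) + \left(24 + 1\right)\right) = 2 + \left(\frac{1}{-4 - 4 i} \left(-10\right) + 25\right) = 2 + \left(\frac{-4 + 4 i}{32} \left(-10\right) + 25\right) = 2 + \left(- \frac{5 \left(-4 + 4 i\right)}{16} + 25\right) = 2 + \left(25 - \frac{5 \left(-4 + 4 i\right)}{16}\right) = 27 - \frac{5 \left(-4 + 4 i\right)}{16} \approx 28.25 - 1.25 i$)
$- C = - (\frac{113}{4} - \frac{5 i}{4}) = - \frac{113}{4} + \frac{5 i}{4}$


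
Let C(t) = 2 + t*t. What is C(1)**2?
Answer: 9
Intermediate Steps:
C(t) = 2 + t**2
C(1)**2 = (2 + 1**2)**2 = (2 + 1)**2 = 3**2 = 9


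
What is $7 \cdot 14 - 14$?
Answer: $84$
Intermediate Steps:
$7 \cdot 14 - 14 = 98 - 14 = 84$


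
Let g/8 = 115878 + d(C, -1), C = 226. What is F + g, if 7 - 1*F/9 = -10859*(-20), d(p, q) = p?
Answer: -1025725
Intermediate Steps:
g = 928832 (g = 8*(115878 + 226) = 8*116104 = 928832)
F = -1954557 (F = 63 - (-97731)*(-20) = 63 - 9*217180 = 63 - 1954620 = -1954557)
F + g = -1954557 + 928832 = -1025725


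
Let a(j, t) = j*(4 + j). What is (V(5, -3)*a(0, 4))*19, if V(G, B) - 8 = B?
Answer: 0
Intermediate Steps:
V(G, B) = 8 + B
(V(5, -3)*a(0, 4))*19 = ((8 - 3)*(0*(4 + 0)))*19 = (5*(0*4))*19 = (5*0)*19 = 0*19 = 0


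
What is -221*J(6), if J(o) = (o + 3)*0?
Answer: 0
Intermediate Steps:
J(o) = 0 (J(o) = (3 + o)*0 = 0)
-221*J(6) = -221*0 = 0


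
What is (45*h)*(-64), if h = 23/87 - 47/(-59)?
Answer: -5228160/1711 ≈ -3055.6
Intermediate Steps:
h = 5446/5133 (h = 23*(1/87) - 47*(-1/59) = 23/87 + 47/59 = 5446/5133 ≈ 1.0610)
(45*h)*(-64) = (45*(5446/5133))*(-64) = (81690/1711)*(-64) = -5228160/1711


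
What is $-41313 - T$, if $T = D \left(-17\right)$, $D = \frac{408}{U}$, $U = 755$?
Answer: $- \frac{31184379}{755} \approx -41304.0$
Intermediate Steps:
$D = \frac{408}{755} \approx 0.5404$
$T = - \frac{6936}{755}$ ($T = \frac{408}{755} \left(-17\right) = - \frac{6936}{755} \approx -9.1868$)
$-41313 - T = -41313 - - \frac{6936}{755} = -41313 + \frac{6936}{755} = - \frac{31184379}{755}$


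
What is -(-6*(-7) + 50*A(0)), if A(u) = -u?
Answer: -42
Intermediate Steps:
-(-6*(-7) + 50*A(0)) = -(-6*(-7) + 50*(-1*0)) = -(42 + 50*0) = -(42 + 0) = -1*42 = -42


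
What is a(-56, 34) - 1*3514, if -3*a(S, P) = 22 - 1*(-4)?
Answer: -10568/3 ≈ -3522.7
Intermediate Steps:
a(S, P) = -26/3 (a(S, P) = -(22 - 1*(-4))/3 = -(22 + 4)/3 = -⅓*26 = -26/3)
a(-56, 34) - 1*3514 = -26/3 - 1*3514 = -26/3 - 3514 = -10568/3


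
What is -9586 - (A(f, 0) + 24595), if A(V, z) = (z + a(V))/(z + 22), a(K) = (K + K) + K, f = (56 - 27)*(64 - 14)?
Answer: -378166/11 ≈ -34379.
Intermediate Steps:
f = 1450 (f = 29*50 = 1450)
a(K) = 3*K (a(K) = 2*K + K = 3*K)
A(V, z) = (z + 3*V)/(22 + z) (A(V, z) = (z + 3*V)/(z + 22) = (z + 3*V)/(22 + z))
-9586 - (A(f, 0) + 24595) = -9586 - ((0 + 3*1450)/(22 + 0) + 24595) = -9586 - ((0 + 4350)/22 + 24595) = -9586 - ((1/22)*4350 + 24595) = -9586 - (2175/11 + 24595) = -9586 - 1*272720/11 = -9586 - 272720/11 = -378166/11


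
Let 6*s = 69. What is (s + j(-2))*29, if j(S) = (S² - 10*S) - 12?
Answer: 1363/2 ≈ 681.50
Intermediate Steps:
s = 23/2 (s = (⅙)*69 = 23/2 ≈ 11.500)
j(S) = -12 + S² - 10*S
(s + j(-2))*29 = (23/2 + (-12 + (-2)² - 10*(-2)))*29 = (23/2 + (-12 + 4 + 20))*29 = (23/2 + 12)*29 = (47/2)*29 = 1363/2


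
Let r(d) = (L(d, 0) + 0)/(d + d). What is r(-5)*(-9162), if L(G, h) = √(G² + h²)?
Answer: 4581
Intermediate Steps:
r(d) = √(d²)/(2*d) (r(d) = (√(d² + 0²) + 0)/(d + d) = (√(d² + 0) + 0)/((2*d)) = (√(d²) + 0)*(1/(2*d)) = √(d²)*(1/(2*d)) = √(d²)/(2*d))
r(-5)*(-9162) = ((½)*√((-5)²)/(-5))*(-9162) = ((½)*(-⅕)*√25)*(-9162) = ((½)*(-⅕)*5)*(-9162) = -½*(-9162) = 4581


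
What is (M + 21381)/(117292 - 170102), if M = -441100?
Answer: 419719/52810 ≈ 7.9477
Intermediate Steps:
(M + 21381)/(117292 - 170102) = (-441100 + 21381)/(117292 - 170102) = -419719/(-52810) = -419719*(-1/52810) = 419719/52810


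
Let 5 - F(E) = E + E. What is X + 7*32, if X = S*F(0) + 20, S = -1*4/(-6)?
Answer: 742/3 ≈ 247.33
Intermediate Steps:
S = ⅔ (S = -4*(-⅙) = ⅔ ≈ 0.66667)
F(E) = 5 - 2*E (F(E) = 5 - (E + E) = 5 - 2*E)
X = 70/3 (X = 2*(5 - 2*0)/3 + 20 = 2*(5 + 0)/3 + 20 = (⅔)*5 + 20 = 10/3 + 20 = 70/3 ≈ 23.333)
X + 7*32 = 70/3 + 7*32 = 70/3 + 224 = 742/3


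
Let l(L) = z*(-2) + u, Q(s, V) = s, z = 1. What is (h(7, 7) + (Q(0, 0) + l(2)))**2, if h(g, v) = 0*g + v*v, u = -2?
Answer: 2025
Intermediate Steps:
l(L) = -4 (l(L) = 1*(-2) - 2 = -2 - 2 = -4)
h(g, v) = v**2 (h(g, v) = 0 + v**2 = v**2)
(h(7, 7) + (Q(0, 0) + l(2)))**2 = (7**2 + (0 - 4))**2 = (49 - 4)**2 = 45**2 = 2025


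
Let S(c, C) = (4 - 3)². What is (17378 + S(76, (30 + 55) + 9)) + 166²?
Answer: 44935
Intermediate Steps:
S(c, C) = 1 (S(c, C) = 1² = 1)
(17378 + S(76, (30 + 55) + 9)) + 166² = (17378 + 1) + 166² = 17379 + 27556 = 44935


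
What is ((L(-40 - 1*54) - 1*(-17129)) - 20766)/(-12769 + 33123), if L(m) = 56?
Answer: -3581/20354 ≈ -0.17594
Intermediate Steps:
((L(-40 - 1*54) - 1*(-17129)) - 20766)/(-12769 + 33123) = ((56 - 1*(-17129)) - 20766)/(-12769 + 33123) = ((56 + 17129) - 20766)/20354 = (17185 - 20766)*(1/20354) = -3581*1/20354 = -3581/20354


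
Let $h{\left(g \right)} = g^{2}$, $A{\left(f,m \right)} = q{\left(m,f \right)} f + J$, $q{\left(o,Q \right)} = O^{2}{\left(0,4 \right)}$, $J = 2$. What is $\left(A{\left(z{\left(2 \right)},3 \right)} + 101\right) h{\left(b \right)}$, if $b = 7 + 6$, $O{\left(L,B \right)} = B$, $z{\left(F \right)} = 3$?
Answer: $25519$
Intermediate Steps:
$q{\left(o,Q \right)} = 16$ ($q{\left(o,Q \right)} = 4^{2} = 16$)
$b = 13$
$A{\left(f,m \right)} = 2 + 16 f$ ($A{\left(f,m \right)} = 16 f + 2 = 2 + 16 f$)
$\left(A{\left(z{\left(2 \right)},3 \right)} + 101\right) h{\left(b \right)} = \left(\left(2 + 16 \cdot 3\right) + 101\right) 13^{2} = \left(\left(2 + 48\right) + 101\right) 169 = \left(50 + 101\right) 169 = 151 \cdot 169 = 25519$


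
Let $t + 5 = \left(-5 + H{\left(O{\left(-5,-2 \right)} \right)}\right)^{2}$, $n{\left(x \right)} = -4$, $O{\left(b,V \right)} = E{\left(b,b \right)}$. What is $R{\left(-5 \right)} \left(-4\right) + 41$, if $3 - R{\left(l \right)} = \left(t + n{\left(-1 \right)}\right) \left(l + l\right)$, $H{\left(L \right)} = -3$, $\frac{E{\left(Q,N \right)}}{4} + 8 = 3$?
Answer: $-2171$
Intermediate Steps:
$E{\left(Q,N \right)} = -20$ ($E{\left(Q,N \right)} = -32 + 4 \cdot 3 = -32 + 12 = -20$)
$O{\left(b,V \right)} = -20$
$t = 59$ ($t = -5 + \left(-5 - 3\right)^{2} = -5 + \left(-8\right)^{2} = -5 + 64 = 59$)
$R{\left(l \right)} = 3 - 110 l$ ($R{\left(l \right)} = 3 - \left(59 - 4\right) \left(l + l\right) = 3 - 55 \cdot 2 l = 3 - 110 l$)
$R{\left(-5 \right)} \left(-4\right) + 41 = \left(3 - -550\right) \left(-4\right) + 41 = \left(3 + 550\right) \left(-4\right) + 41 = 553 \left(-4\right) + 41 = -2212 + 41 = -2171$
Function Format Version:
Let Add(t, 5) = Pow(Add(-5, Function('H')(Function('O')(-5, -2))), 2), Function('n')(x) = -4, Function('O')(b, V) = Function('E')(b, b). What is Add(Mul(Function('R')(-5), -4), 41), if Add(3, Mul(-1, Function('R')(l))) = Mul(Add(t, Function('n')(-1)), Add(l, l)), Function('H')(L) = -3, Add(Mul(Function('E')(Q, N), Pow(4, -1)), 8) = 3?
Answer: -2171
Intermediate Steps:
Function('E')(Q, N) = -20 (Function('E')(Q, N) = Add(-32, Mul(4, 3)) = Add(-32, 12) = -20)
Function('O')(b, V) = -20
t = 59 (t = Add(-5, Pow(Add(-5, -3), 2)) = Add(-5, Pow(-8, 2)) = Add(-5, 64) = 59)
Function('R')(l) = Add(3, Mul(-110, l)) (Function('R')(l) = Add(3, Mul(-1, Mul(Add(59, -4), Add(l, l)))) = Add(3, Mul(-1, Mul(55, Mul(2, l)))) = Add(3, Mul(-1, Mul(110, l))) = Add(3, Mul(-110, l)))
Add(Mul(Function('R')(-5), -4), 41) = Add(Mul(Add(3, Mul(-110, -5)), -4), 41) = Add(Mul(Add(3, 550), -4), 41) = Add(Mul(553, -4), 41) = Add(-2212, 41) = -2171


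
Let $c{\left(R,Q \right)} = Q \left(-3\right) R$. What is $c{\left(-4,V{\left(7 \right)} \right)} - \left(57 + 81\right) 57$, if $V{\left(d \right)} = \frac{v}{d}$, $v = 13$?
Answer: $- \frac{54906}{7} \approx -7843.7$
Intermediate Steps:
$V{\left(d \right)} = \frac{13}{d}$
$c{\left(R,Q \right)} = - 3 Q R$
$c{\left(-4,V{\left(7 \right)} \right)} - \left(57 + 81\right) 57 = \left(-3\right) \frac{13}{7} \left(-4\right) - \left(57 + 81\right) 57 = \left(-3\right) 13 \cdot \frac{1}{7} \left(-4\right) - 138 \cdot 57 = \left(-3\right) \frac{13}{7} \left(-4\right) - 7866 = \frac{156}{7} - 7866 = - \frac{54906}{7}$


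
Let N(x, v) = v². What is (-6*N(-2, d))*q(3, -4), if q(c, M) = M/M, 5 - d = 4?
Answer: -6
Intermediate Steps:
d = 1 (d = 5 - 1*4 = 5 - 4 = 1)
q(c, M) = 1
(-6*N(-2, d))*q(3, -4) = -6*1²*1 = -6*1*1 = -6*1 = -6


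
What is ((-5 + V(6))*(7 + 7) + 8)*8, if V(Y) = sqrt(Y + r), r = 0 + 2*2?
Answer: -496 + 112*sqrt(10) ≈ -141.82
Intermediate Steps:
r = 4 (r = 0 + 4 = 4)
V(Y) = sqrt(4 + Y) (V(Y) = sqrt(Y + 4) = sqrt(4 + Y))
((-5 + V(6))*(7 + 7) + 8)*8 = ((-5 + sqrt(4 + 6))*(7 + 7) + 8)*8 = ((-5 + sqrt(10))*14 + 8)*8 = ((-70 + 14*sqrt(10)) + 8)*8 = (-62 + 14*sqrt(10))*8 = -496 + 112*sqrt(10)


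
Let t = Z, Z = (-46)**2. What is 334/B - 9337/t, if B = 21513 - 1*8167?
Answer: -61952429/14120068 ≈ -4.3875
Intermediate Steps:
B = 13346 (B = 21513 - 8167 = 13346)
Z = 2116
t = 2116
334/B - 9337/t = 334/13346 - 9337/2116 = 334*(1/13346) - 9337*1/2116 = 167/6673 - 9337/2116 = -61952429/14120068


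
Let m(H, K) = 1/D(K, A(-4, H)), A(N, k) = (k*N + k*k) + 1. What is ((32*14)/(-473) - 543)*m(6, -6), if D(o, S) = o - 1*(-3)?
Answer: 257287/1419 ≈ 181.32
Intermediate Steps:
A(N, k) = 1 + k**2 + N*k (A(N, k) = (N*k + k**2) + 1 = (k**2 + N*k) + 1 = 1 + k**2 + N*k)
D(o, S) = 3 + o (D(o, S) = o + 3 = 3 + o)
m(H, K) = 1/(3 + K)
((32*14)/(-473) - 543)*m(6, -6) = ((32*14)/(-473) - 543)/(3 - 6) = (448*(-1/473) - 543)/(-3) = (-448/473 - 543)*(-1/3) = -257287/473*(-1/3) = 257287/1419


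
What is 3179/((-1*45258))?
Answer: -3179/45258 ≈ -0.070242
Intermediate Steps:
3179/((-1*45258)) = 3179/(-45258) = 3179*(-1/45258) = -3179/45258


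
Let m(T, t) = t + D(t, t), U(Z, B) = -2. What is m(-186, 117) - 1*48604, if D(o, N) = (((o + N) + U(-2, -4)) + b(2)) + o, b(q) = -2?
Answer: -48140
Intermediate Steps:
D(o, N) = -4 + N + 2*o (D(o, N) = (((o + N) - 2) - 2) + o = (((N + o) - 2) - 2) + o = ((-2 + N + o) - 2) + o = (-4 + N + o) + o = -4 + N + 2*o)
m(T, t) = -4 + 4*t (m(T, t) = t + (-4 + t + 2*t) = t + (-4 + 3*t) = -4 + 4*t)
m(-186, 117) - 1*48604 = (-4 + 4*117) - 1*48604 = (-4 + 468) - 48604 = 464 - 48604 = -48140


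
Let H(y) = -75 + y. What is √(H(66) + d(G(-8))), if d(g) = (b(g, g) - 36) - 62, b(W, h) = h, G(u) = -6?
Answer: I*√113 ≈ 10.63*I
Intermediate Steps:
d(g) = -98 + g (d(g) = (g - 36) - 62 = (-36 + g) - 62 = -98 + g)
√(H(66) + d(G(-8))) = √((-75 + 66) + (-98 - 6)) = √(-9 - 104) = √(-113) = I*√113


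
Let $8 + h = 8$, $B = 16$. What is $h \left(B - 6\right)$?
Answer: $0$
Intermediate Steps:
$h = 0$ ($h = -8 + 8 = 0$)
$h \left(B - 6\right) = 0 \left(16 - 6\right) = 0 \cdot 10 = 0$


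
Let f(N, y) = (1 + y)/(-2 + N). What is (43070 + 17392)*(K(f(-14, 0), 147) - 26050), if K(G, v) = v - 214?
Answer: -1579086054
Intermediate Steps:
f(N, y) = (1 + y)/(-2 + N)
K(G, v) = -214 + v
(43070 + 17392)*(K(f(-14, 0), 147) - 26050) = (43070 + 17392)*((-214 + 147) - 26050) = 60462*(-67 - 26050) = 60462*(-26117) = -1579086054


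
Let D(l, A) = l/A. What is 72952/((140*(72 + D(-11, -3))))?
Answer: 54714/7945 ≈ 6.8866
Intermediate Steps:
72952/((140*(72 + D(-11, -3)))) = 72952/((140*(72 - 11/(-3)))) = 72952/((140*(72 - 11*(-1/3)))) = 72952/((140*(72 + 11/3))) = 72952/((140*(227/3))) = 72952/(31780/3) = 72952*(3/31780) = 54714/7945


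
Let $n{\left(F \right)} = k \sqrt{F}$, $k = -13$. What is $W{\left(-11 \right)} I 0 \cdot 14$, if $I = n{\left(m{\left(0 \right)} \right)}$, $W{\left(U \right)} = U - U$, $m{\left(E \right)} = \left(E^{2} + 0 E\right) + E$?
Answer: $0$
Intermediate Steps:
$m{\left(E \right)} = E + E^{2}$ ($m{\left(E \right)} = \left(E^{2} + 0\right) + E = E^{2} + E = E + E^{2}$)
$n{\left(F \right)} = - 13 \sqrt{F}$
$W{\left(U \right)} = 0$
$I = 0$ ($I = - 13 \sqrt{0 \left(1 + 0\right)} = - 13 \sqrt{0 \cdot 1} = - 13 \sqrt{0} = \left(-13\right) 0 = 0$)
$W{\left(-11 \right)} I 0 \cdot 14 = 0 \cdot 0 \cdot 0 \cdot 14 = 0 \cdot 0 = 0$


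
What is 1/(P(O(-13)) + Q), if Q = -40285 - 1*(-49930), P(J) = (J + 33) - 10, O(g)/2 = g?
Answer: 1/9642 ≈ 0.00010371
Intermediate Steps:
O(g) = 2*g
P(J) = 23 + J (P(J) = (33 + J) - 10 = 23 + J)
Q = 9645 (Q = -40285 + 49930 = 9645)
1/(P(O(-13)) + Q) = 1/((23 + 2*(-13)) + 9645) = 1/((23 - 26) + 9645) = 1/(-3 + 9645) = 1/9642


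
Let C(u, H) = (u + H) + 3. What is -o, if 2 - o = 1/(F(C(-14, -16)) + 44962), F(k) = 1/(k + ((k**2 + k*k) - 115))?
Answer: -118338670/59169993 ≈ -2.0000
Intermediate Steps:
C(u, H) = 3 + H + u (C(u, H) = (H + u) + 3 = 3 + H + u)
F(k) = 1/(-115 + k + 2*k**2) (F(k) = 1/(k + ((k**2 + k**2) - 115)) = 1/(k + (2*k**2 - 115)) = 1/(k + (-115 + 2*k**2)) = 1/(-115 + k + 2*k**2))
o = 118338670/59169993 (o = 2 - 1/(1/(-115 + (3 - 16 - 14) + 2*(3 - 16 - 14)**2) + 44962) = 2 - 1/(1/(-115 - 27 + 2*(-27)**2) + 44962) = 2 - 1/(1/(-115 - 27 + 2*729) + 44962) = 2 - 1/(1/(-115 - 27 + 1458) + 44962) = 2 - 1/(1/1316 + 44962) = 2 - 1/59169993/1316 = 2 - 1*1316/59169993 = 2 - 1316/59169993 = 118338670/59169993 ≈ 2.0000)
-o = -1*118338670/59169993 = -118338670/59169993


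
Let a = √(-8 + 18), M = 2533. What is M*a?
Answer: 2533*√10 ≈ 8010.0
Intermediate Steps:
a = √10 ≈ 3.1623
M*a = 2533*√10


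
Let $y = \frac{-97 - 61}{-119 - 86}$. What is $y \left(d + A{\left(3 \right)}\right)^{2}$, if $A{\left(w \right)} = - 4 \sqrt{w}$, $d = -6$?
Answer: $\frac{13272}{205} + \frac{7584 \sqrt{3}}{205} \approx 128.82$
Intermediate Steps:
$y = \frac{158}{205}$ ($y = - \frac{158}{-205} = \left(-158\right) \left(- \frac{1}{205}\right) = \frac{158}{205} \approx 0.77073$)
$y \left(d + A{\left(3 \right)}\right)^{2} = \frac{158 \left(-6 - 4 \sqrt{3}\right)^{2}}{205}$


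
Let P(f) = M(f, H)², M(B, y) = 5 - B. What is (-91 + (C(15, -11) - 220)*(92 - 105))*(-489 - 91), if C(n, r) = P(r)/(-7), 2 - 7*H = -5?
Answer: -13172380/7 ≈ -1.8818e+6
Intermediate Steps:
H = 1 (H = 2/7 - ⅐*(-5) = 2/7 + 5/7 = 1)
P(f) = (5 - f)²
C(n, r) = -(-5 + r)²/7 (C(n, r) = (-5 + r)²/(-7) = (-5 + r)²*(-⅐) = -(-5 + r)²/7)
(-91 + (C(15, -11) - 220)*(92 - 105))*(-489 - 91) = (-91 + (-(-5 - 11)²/7 - 220)*(92 - 105))*(-489 - 91) = (-91 + (-⅐*(-16)² - 220)*(-13))*(-580) = (-91 + (-⅐*256 - 220)*(-13))*(-580) = (-91 + (-256/7 - 220)*(-13))*(-580) = (-91 - 1796/7*(-13))*(-580) = (-91 + 23348/7)*(-580) = (22711/7)*(-580) = -13172380/7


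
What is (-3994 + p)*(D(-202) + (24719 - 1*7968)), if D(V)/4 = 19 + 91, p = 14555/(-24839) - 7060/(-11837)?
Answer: -20187559440649767/294019243 ≈ -6.8661e+7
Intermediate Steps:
p = 3075805/294019243 (p = 14555*(-1/24839) - 7060*(-1/11837) = -14555/24839 + 7060/11837 = 3075805/294019243 ≈ 0.010461)
D(V) = 440 (D(V) = 4*(19 + 91) = 4*110 = 440)
(-3994 + p)*(D(-202) + (24719 - 1*7968)) = (-3994 + 3075805/294019243)*(440 + (24719 - 1*7968)) = -1174309780737*(440 + (24719 - 7968))/294019243 = -1174309780737*(440 + 16751)/294019243 = -1174309780737/294019243*17191 = -20187559440649767/294019243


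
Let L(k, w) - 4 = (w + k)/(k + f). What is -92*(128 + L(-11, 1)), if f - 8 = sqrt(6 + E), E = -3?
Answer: -12604 - 460*sqrt(3)/3 ≈ -12870.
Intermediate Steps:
f = 8 + sqrt(3) (f = 8 + sqrt(6 - 3) = 8 + sqrt(3) ≈ 9.7321)
L(k, w) = 4 + (k + w)/(8 + k + sqrt(3)) (L(k, w) = 4 + (w + k)/(k + (8 + sqrt(3))) = 4 + (k + w)/(8 + k + sqrt(3)))
-92*(128 + L(-11, 1)) = -92*(128 + (32 + 1 + 4*sqrt(3) + 5*(-11))/(8 - 11 + sqrt(3))) = -92*(128 + (32 + 1 + 4*sqrt(3) - 55)/(-3 + sqrt(3))) = -92*(128 + (-22 + 4*sqrt(3))/(-3 + sqrt(3))) = -11776 - 92*(-22 + 4*sqrt(3))/(-3 + sqrt(3))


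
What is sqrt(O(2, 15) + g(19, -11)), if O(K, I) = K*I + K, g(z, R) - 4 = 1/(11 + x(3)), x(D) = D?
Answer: sqrt(7070)/14 ≈ 6.0060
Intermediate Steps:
g(z, R) = 57/14 (g(z, R) = 4 + 1/(11 + 3) = 4 + 1/14 = 57/14)
O(K, I) = K + I*K (O(K, I) = I*K + K = K + I*K)
sqrt(O(2, 15) + g(19, -11)) = sqrt(2*(1 + 15) + 57/14) = sqrt(2*16 + 57/14) = sqrt(32 + 57/14) = sqrt(505/14) = sqrt(7070)/14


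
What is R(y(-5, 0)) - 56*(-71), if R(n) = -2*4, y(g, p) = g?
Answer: 3968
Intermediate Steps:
R(n) = -8
R(y(-5, 0)) - 56*(-71) = -8 - 56*(-71) = -8 + 3976 = 3968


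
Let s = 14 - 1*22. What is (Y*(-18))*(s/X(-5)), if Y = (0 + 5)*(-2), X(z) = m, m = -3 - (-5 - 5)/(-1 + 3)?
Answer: -720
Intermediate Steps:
s = -8 (s = 14 - 22 = -8)
m = 2 (m = -3 - (-10)/2 = -3 - 1*(-5) = -3 + 5 = 2)
X(z) = 2
Y = -10 (Y = 5*(-2) = -10)
(Y*(-18))*(s/X(-5)) = (-10*(-18))*(-8/2) = 180*(-8*1/2) = 180*(-4) = -720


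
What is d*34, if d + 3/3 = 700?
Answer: 23766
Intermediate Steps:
d = 699 (d = -1 + 700 = 699)
d*34 = 699*34 = 23766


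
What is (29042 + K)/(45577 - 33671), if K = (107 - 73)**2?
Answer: 15099/5953 ≈ 2.5364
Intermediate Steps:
K = 1156 (K = 34**2 = 1156)
(29042 + K)/(45577 - 33671) = (29042 + 1156)/(45577 - 33671) = 30198/11906 = 30198*(1/11906) = 15099/5953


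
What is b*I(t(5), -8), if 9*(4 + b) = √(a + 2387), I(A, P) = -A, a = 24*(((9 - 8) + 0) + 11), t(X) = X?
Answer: 20 - 25*√107/9 ≈ -8.7336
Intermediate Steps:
a = 288 (a = 24*((1 + 0) + 11) = 24*(1 + 11) = 24*12 = 288)
b = -4 + 5*√107/9 (b = -4 + √(288 + 2387)/9 = -4 + √2675/9 = -4 + (5*√107)/9 = -4 + 5*√107/9 ≈ 1.7467)
b*I(t(5), -8) = (-4 + 5*√107/9)*(-1*5) = (-4 + 5*√107/9)*(-5) = 20 - 25*√107/9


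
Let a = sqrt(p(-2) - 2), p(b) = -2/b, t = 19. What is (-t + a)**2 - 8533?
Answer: -8533 + (19 - I)**2 ≈ -8173.0 - 38.0*I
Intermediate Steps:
a = I (a = sqrt(-2/(-2) - 2) = sqrt(-2*(-1/2) - 2) = sqrt(1 - 2) = sqrt(-1) = I ≈ 1.0*I)
(-t + a)**2 - 8533 = (-1*19 + I)**2 - 8533 = (-19 + I)**2 - 8533 = -8533 + (-19 + I)**2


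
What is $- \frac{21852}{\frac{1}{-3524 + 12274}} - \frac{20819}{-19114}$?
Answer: $- \frac{3654692349181}{19114} \approx -1.912 \cdot 10^{8}$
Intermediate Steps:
$- \frac{21852}{\frac{1}{-3524 + 12274}} - \frac{20819}{-19114} = - \frac{21852}{\frac{1}{8750}} - - \frac{20819}{19114} = - 21852 \frac{1}{\frac{1}{8750}} + \frac{20819}{19114} = \left(-21852\right) 8750 + \frac{20819}{19114} = -191205000 + \frac{20819}{19114} = - \frac{3654692349181}{19114}$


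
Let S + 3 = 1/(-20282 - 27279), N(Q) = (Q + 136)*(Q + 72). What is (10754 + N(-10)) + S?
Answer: 882874842/47561 ≈ 18563.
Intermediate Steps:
N(Q) = (72 + Q)*(136 + Q) (N(Q) = (136 + Q)*(72 + Q) = (72 + Q)*(136 + Q))
S = -142684/47561 (S = -3 + 1/(-20282 - 27279) = -3 + 1/(-47561) = -3 - 1/47561 = -142684/47561 ≈ -3.0000)
(10754 + N(-10)) + S = (10754 + (9792 + (-10)² + 208*(-10))) - 142684/47561 = (10754 + (9792 + 100 - 2080)) - 142684/47561 = (10754 + 7812) - 142684/47561 = 18566 - 142684/47561 = 882874842/47561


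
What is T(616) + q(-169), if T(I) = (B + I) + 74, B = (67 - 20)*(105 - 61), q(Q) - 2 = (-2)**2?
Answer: 2764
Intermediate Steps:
q(Q) = 6 (q(Q) = 2 + (-2)**2 = 2 + 4 = 6)
B = 2068 (B = 47*44 = 2068)
T(I) = 2142 + I (T(I) = (2068 + I) + 74 = 2142 + I)
T(616) + q(-169) = (2142 + 616) + 6 = 2758 + 6 = 2764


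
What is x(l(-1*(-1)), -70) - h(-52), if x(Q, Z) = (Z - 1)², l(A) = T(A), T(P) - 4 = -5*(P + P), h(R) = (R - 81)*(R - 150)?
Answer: -21825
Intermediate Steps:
h(R) = (-150 + R)*(-81 + R) (h(R) = (-81 + R)*(-150 + R) = (-150 + R)*(-81 + R))
T(P) = 4 - 10*P (T(P) = 4 - 5*(P + P) = 4 - 10*P)
l(A) = 4 - 10*A
x(Q, Z) = (-1 + Z)²
x(l(-1*(-1)), -70) - h(-52) = (-1 - 70)² - (12150 + (-52)² - 231*(-52)) = (-71)² - (12150 + 2704 + 12012) = 5041 - 1*26866 = 5041 - 26866 = -21825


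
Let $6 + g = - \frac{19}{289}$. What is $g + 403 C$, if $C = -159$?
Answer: $- \frac{18520006}{289} \approx -64083.0$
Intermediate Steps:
$g = - \frac{1753}{289}$ ($g = -6 - \frac{19}{289} = - \frac{1753}{289} \approx -6.0657$)
$g + 403 C = - \frac{1753}{289} + 403 \left(-159\right) = - \frac{1753}{289} - 64077 = - \frac{18520006}{289}$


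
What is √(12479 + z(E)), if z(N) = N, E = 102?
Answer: √12581 ≈ 112.17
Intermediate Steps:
√(12479 + z(E)) = √(12479 + 102) = √12581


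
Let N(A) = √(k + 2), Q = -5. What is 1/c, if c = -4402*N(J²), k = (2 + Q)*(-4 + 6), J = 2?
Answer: I/8804 ≈ 0.00011358*I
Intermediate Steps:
k = -6 (k = (2 - 5)*(-4 + 6) = -3*2 = -6)
N(A) = 2*I (N(A) = √(-6 + 2) = √(-4) = 2*I)
c = -8804*I ≈ -8804.0*I
1/c = 1/(-8804*I) = I/8804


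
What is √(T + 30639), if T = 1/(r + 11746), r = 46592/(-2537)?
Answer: √3013657509142310030/9917670 ≈ 175.04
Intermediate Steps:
r = -46592/2537 (r = 46592*(-1/2537) = -46592/2537 ≈ -18.365)
T = 2537/29753010 (T = 1/(-46592/2537 + 11746) = 1/(29753010/2537) = 2537/29753010 ≈ 8.5269e-5)
√(T + 30639) = √(2537/29753010 + 30639) = √(911602475927/29753010) = √3013657509142310030/9917670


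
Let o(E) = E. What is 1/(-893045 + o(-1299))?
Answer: -1/894344 ≈ -1.1181e-6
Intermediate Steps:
1/(-893045 + o(-1299)) = 1/(-893045 - 1299) = 1/(-894344) = -1/894344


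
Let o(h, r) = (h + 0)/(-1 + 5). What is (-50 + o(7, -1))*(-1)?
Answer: 193/4 ≈ 48.250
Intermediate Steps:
o(h, r) = h/4
(-50 + o(7, -1))*(-1) = (-50 + (¼)*7)*(-1) = (-50 + 7/4)*(-1) = -193/4*(-1) = 193/4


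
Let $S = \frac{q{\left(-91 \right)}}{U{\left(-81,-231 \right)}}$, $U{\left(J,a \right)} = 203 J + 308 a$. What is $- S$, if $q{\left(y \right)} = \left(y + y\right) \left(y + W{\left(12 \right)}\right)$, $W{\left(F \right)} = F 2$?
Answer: $\frac{1742}{12513} \approx 0.13922$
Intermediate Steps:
$W{\left(F \right)} = 2 F$
$q{\left(y \right)} = 2 y \left(24 + y\right)$ ($q{\left(y \right)} = \left(y + y\right) \left(y + 2 \cdot 12\right) = 2 y \left(y + 24\right) = 2 y \left(24 + y\right)$)
$S = - \frac{1742}{12513}$ ($S = \frac{2 \left(-91\right) \left(24 - 91\right)}{203 \left(-81\right) + 308 \left(-231\right)} = \frac{2 \left(-91\right) \left(-67\right)}{-16443 - 71148} = \frac{12194}{-87591} = 12194 \left(- \frac{1}{87591}\right) = - \frac{1742}{12513} \approx -0.13922$)
$- S = \left(-1\right) \left(- \frac{1742}{12513}\right) = \frac{1742}{12513}$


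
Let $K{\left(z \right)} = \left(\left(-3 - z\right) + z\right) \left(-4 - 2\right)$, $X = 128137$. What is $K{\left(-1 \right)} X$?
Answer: $2306466$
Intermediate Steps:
$K{\left(z \right)} = 18$ ($K{\left(z \right)} = \left(-3\right) \left(-6\right) = 18$)
$K{\left(-1 \right)} X = 18 \cdot 128137 = 2306466$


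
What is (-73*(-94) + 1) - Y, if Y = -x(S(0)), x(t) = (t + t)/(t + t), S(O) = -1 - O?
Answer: 6864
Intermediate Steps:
x(t) = 1 (x(t) = (2*t)/((2*t)) = (2*t)*(1/(2*t)) = 1)
Y = -1 (Y = -1*1 = -1)
(-73*(-94) + 1) - Y = (-73*(-94) + 1) - 1*(-1) = (6862 + 1) + 1 = 6863 + 1 = 6864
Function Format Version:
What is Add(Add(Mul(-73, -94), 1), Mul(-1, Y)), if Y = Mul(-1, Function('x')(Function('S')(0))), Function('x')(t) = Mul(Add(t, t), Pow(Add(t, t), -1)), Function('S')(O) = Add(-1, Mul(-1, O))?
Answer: 6864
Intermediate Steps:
Function('x')(t) = 1 (Function('x')(t) = Mul(Mul(2, t), Pow(Mul(2, t), -1)) = Mul(Mul(2, t), Mul(Rational(1, 2), Pow(t, -1))) = 1)
Y = -1 (Y = Mul(-1, 1) = -1)
Add(Add(Mul(-73, -94), 1), Mul(-1, Y)) = Add(Add(Mul(-73, -94), 1), Mul(-1, -1)) = Add(Add(6862, 1), 1) = Add(6863, 1) = 6864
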